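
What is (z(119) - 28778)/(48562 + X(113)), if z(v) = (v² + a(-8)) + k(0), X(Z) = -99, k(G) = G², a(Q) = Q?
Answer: -14625/48463 ≈ -0.30178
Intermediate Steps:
z(v) = -8 + v² (z(v) = (v² - 8) + 0² = (-8 + v²) + 0 = -8 + v²)
(z(119) - 28778)/(48562 + X(113)) = ((-8 + 119²) - 28778)/(48562 - 99) = ((-8 + 14161) - 28778)/48463 = (14153 - 28778)*(1/48463) = -14625*1/48463 = -14625/48463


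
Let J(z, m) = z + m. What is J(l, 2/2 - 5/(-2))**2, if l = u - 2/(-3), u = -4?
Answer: 1/36 ≈ 0.027778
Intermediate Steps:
l = -10/3 (l = -4 - 2/(-3) = -4 - 2*(-1/3) = -4 + 2/3 = -10/3 ≈ -3.3333)
J(z, m) = m + z
J(l, 2/2 - 5/(-2))**2 = ((2/2 - 5/(-2)) - 10/3)**2 = ((2*(1/2) - 5*(-1/2)) - 10/3)**2 = ((1 + 5/2) - 10/3)**2 = (7/2 - 10/3)**2 = (1/6)**2 = 1/36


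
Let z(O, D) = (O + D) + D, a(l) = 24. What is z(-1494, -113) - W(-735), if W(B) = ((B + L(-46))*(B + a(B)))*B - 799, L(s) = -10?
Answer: 389324904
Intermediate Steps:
z(O, D) = O + 2*D (z(O, D) = (D + O) + D = O + 2*D)
W(B) = -799 + B*(-10 + B)*(24 + B) (W(B) = ((B - 10)*(B + 24))*B - 799 = ((-10 + B)*(24 + B))*B - 799 = B*(-10 + B)*(24 + B) - 799 = -799 + B*(-10 + B)*(24 + B))
z(-1494, -113) - W(-735) = (-1494 + 2*(-113)) - (-799 + (-735)³ - 240*(-735) + 14*(-735)²) = (-1494 - 226) - (-799 - 397065375 + 176400 + 14*540225) = -1720 - (-799 - 397065375 + 176400 + 7563150) = -1720 - 1*(-389326624) = -1720 + 389326624 = 389324904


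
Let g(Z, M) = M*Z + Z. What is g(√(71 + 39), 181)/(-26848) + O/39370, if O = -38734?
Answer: -19367/19685 - 91*√110/13424 ≈ -1.0549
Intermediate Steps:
g(Z, M) = Z + M*Z
g(√(71 + 39), 181)/(-26848) + O/39370 = (√(71 + 39)*(1 + 181))/(-26848) - 38734/39370 = (√110*182)*(-1/26848) - 38734*1/39370 = (182*√110)*(-1/26848) - 19367/19685 = -91*√110/13424 - 19367/19685 = -19367/19685 - 91*√110/13424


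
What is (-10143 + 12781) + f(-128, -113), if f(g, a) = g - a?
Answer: 2623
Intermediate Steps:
(-10143 + 12781) + f(-128, -113) = (-10143 + 12781) + (-128 - 1*(-113)) = 2638 + (-128 + 113) = 2638 - 15 = 2623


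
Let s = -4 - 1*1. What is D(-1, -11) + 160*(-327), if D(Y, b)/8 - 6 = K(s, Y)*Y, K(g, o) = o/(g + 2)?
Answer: -156824/3 ≈ -52275.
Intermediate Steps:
s = -5 (s = -4 - 1 = -5)
K(g, o) = o/(2 + g)
D(Y, b) = 48 - 8*Y²/3 (D(Y, b) = 48 + 8*((Y/(2 - 5))*Y) = 48 + 8*((Y/(-3))*Y) = 48 + 8*((Y*(-⅓))*Y) = 48 + 8*((-Y/3)*Y) = 48 + 8*(-Y²/3) = 48 - 8*Y²/3)
D(-1, -11) + 160*(-327) = (48 - 8/3*(-1)²) + 160*(-327) = (48 - 8/3*1) - 52320 = (48 - 8/3) - 52320 = 136/3 - 52320 = -156824/3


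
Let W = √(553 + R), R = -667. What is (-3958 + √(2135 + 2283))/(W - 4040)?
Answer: (3958 - 47*√2)/(4040 - I*√114) ≈ 0.96324 + 0.0025457*I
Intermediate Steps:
W = I*√114 (W = √(553 - 667) = √(-114) = I*√114 ≈ 10.677*I)
(-3958 + √(2135 + 2283))/(W - 4040) = (-3958 + √(2135 + 2283))/(I*√114 - 4040) = (-3958 + √4418)/(-4040 + I*√114) = (-3958 + 47*√2)/(-4040 + I*√114)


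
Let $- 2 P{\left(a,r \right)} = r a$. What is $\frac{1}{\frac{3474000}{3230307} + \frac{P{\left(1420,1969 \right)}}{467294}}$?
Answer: $- \frac{83861282181}{160697640385} \approx -0.52186$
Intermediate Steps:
$P{\left(a,r \right)} = - \frac{a r}{2}$ ($P{\left(a,r \right)} = - \frac{r a}{2} = - \frac{a r}{2}$)
$\frac{1}{\frac{3474000}{3230307} + \frac{P{\left(1420,1969 \right)}}{467294}} = \frac{1}{\frac{3474000}{3230307} + \frac{\left(- \frac{1}{2}\right) 1420 \cdot 1969}{467294}} = \frac{1}{3474000 \cdot \frac{1}{3230307} - \frac{698995}{233647}} = \frac{1}{\frac{386000}{358923} - \frac{698995}{233647}} = \frac{1}{- \frac{160697640385}{83861282181}} = - \frac{83861282181}{160697640385}$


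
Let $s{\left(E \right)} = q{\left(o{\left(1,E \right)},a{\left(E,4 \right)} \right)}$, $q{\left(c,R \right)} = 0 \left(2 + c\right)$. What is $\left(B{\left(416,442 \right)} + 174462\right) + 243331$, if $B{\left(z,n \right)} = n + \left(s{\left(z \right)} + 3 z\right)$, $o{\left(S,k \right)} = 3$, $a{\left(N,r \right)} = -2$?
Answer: $419483$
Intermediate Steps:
$q{\left(c,R \right)} = 0$
$s{\left(E \right)} = 0$
$B{\left(z,n \right)} = n + 3 z$ ($B{\left(z,n \right)} = n + \left(0 + 3 z\right) = n + 3 z$)
$\left(B{\left(416,442 \right)} + 174462\right) + 243331 = \left(\left(442 + 3 \cdot 416\right) + 174462\right) + 243331 = \left(\left(442 + 1248\right) + 174462\right) + 243331 = \left(1690 + 174462\right) + 243331 = 176152 + 243331 = 419483$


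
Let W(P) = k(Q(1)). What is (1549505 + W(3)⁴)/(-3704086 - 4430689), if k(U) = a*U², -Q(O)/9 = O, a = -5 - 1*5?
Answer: -86093751901/1626955 ≈ -52917.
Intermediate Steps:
a = -10 (a = -5 - 5 = -10)
Q(O) = -9*O
k(U) = -10*U²
W(P) = -810 (W(P) = -10*(-9*1)² = -10*(-9)² = -10*81 = -810)
(1549505 + W(3)⁴)/(-3704086 - 4430689) = (1549505 + (-810)⁴)/(-3704086 - 4430689) = (1549505 + 430467210000)/(-8134775) = 430468759505*(-1/8134775) = -86093751901/1626955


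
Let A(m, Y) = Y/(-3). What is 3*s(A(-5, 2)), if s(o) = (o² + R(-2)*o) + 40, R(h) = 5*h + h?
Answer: 436/3 ≈ 145.33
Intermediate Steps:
R(h) = 6*h
A(m, Y) = -Y/3 (A(m, Y) = Y*(-⅓) = -Y/3)
s(o) = 40 + o² - 12*o (s(o) = (o² + (6*(-2))*o) + 40 = (o² - 12*o) + 40 = 40 + o² - 12*o)
3*s(A(-5, 2)) = 3*(40 + (-⅓*2)² - (-4)*2) = 3*(40 + (-⅔)² - 12*(-⅔)) = 3*(40 + 4/9 + 8) = 3*(436/9) = 436/3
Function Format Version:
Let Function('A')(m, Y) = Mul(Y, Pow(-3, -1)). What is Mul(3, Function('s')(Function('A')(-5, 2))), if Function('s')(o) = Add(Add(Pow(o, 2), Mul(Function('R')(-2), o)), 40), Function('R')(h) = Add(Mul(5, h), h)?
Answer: Rational(436, 3) ≈ 145.33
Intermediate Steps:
Function('R')(h) = Mul(6, h)
Function('A')(m, Y) = Mul(Rational(-1, 3), Y) (Function('A')(m, Y) = Mul(Y, Rational(-1, 3)) = Mul(Rational(-1, 3), Y))
Function('s')(o) = Add(40, Pow(o, 2), Mul(-12, o)) (Function('s')(o) = Add(Add(Pow(o, 2), Mul(Mul(6, -2), o)), 40) = Add(Add(Pow(o, 2), Mul(-12, o)), 40) = Add(40, Pow(o, 2), Mul(-12, o)))
Mul(3, Function('s')(Function('A')(-5, 2))) = Mul(3, Add(40, Pow(Mul(Rational(-1, 3), 2), 2), Mul(-12, Mul(Rational(-1, 3), 2)))) = Mul(3, Add(40, Pow(Rational(-2, 3), 2), Mul(-12, Rational(-2, 3)))) = Mul(3, Add(40, Rational(4, 9), 8)) = Mul(3, Rational(436, 9)) = Rational(436, 3)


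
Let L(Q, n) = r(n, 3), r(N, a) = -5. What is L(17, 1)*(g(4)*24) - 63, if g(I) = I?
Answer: -543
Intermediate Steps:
L(Q, n) = -5
L(17, 1)*(g(4)*24) - 63 = -20*24 - 63 = -5*96 - 63 = -480 - 63 = -543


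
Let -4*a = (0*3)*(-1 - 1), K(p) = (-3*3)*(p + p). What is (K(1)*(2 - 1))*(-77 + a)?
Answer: 1386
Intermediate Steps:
K(p) = -18*p
a = 0 (a = -0*3*(-1 - 1)/4 = -0*(-2) = -¼*0 = 0)
(K(1)*(2 - 1))*(-77 + a) = ((-18*1)*(2 - 1))*(-77 + 0) = -18*1*(-77) = -18*(-77) = 1386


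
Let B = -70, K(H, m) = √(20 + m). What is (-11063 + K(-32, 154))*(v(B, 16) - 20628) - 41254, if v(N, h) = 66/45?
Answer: 3422251264/15 - 309398*√174/15 ≈ 2.2788e+8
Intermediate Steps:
v(N, h) = 22/15 (v(N, h) = 66*(1/45) = 22/15)
(-11063 + K(-32, 154))*(v(B, 16) - 20628) - 41254 = (-11063 + √(20 + 154))*(22/15 - 20628) - 41254 = (-11063 + √174)*(-309398/15) - 41254 = (3422870074/15 - 309398*√174/15) - 41254 = 3422251264/15 - 309398*√174/15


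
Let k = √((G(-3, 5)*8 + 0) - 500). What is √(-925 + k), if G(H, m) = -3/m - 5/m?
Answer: √(-23125 + 10*I*√3205)/5 ≈ 0.37225 + 30.416*I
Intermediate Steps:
G(H, m) = -8/m
k = 2*I*√3205/5 (k = √((-8/5*8 + 0) - 500) = √((-64/5 + 0) - 500) = √(-64/5 - 500) = √(-2564/5) = 2*I*√3205/5 ≈ 22.645*I)
√(-925 + k) = √(-925 + 2*I*√3205/5)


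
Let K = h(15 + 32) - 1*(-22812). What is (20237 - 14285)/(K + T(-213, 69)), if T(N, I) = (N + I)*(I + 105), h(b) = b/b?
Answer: -5952/2243 ≈ -2.6536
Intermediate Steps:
h(b) = 1
K = 22813 (K = 1 - 1*(-22812) = 1 + 22812 = 22813)
T(N, I) = (105 + I)*(I + N) (T(N, I) = (I + N)*(105 + I) = (105 + I)*(I + N))
(20237 - 14285)/(K + T(-213, 69)) = (20237 - 14285)/(22813 + (69**2 + 105*69 + 105*(-213) + 69*(-213))) = 5952/(22813 + (4761 + 7245 - 22365 - 14697)) = 5952/(22813 - 25056) = 5952/(-2243) = 5952*(-1/2243) = -5952/2243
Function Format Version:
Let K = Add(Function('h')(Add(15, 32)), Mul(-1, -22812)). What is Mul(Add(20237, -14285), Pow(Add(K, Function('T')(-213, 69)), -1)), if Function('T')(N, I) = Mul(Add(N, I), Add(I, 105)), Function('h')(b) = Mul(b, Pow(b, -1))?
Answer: Rational(-5952, 2243) ≈ -2.6536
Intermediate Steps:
Function('h')(b) = 1
K = 22813 (K = Add(1, Mul(-1, -22812)) = Add(1, 22812) = 22813)
Function('T')(N, I) = Mul(Add(105, I), Add(I, N)) (Function('T')(N, I) = Mul(Add(I, N), Add(105, I)) = Mul(Add(105, I), Add(I, N)))
Mul(Add(20237, -14285), Pow(Add(K, Function('T')(-213, 69)), -1)) = Mul(Add(20237, -14285), Pow(Add(22813, Add(Pow(69, 2), Mul(105, 69), Mul(105, -213), Mul(69, -213))), -1)) = Mul(5952, Pow(Add(22813, Add(4761, 7245, -22365, -14697)), -1)) = Mul(5952, Pow(Add(22813, -25056), -1)) = Mul(5952, Pow(-2243, -1)) = Mul(5952, Rational(-1, 2243)) = Rational(-5952, 2243)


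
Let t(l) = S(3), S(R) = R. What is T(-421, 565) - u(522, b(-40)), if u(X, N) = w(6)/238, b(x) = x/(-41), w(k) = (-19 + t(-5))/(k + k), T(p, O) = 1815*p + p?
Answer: -272939350/357 ≈ -7.6454e+5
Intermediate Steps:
t(l) = 3
T(p, O) = 1816*p
w(k) = -8/k (w(k) = (-19 + 3)/(k + k) = -16*1/(2*k) = -8/k)
b(x) = -x/41 (b(x) = x*(-1/41) = -x/41)
u(X, N) = -2/357 (u(X, N) = -8/6/238 = -8*⅙*(1/238) = -4/3*1/238 = -2/357)
T(-421, 565) - u(522, b(-40)) = 1816*(-421) - 1*(-2/357) = -764536 + 2/357 = -272939350/357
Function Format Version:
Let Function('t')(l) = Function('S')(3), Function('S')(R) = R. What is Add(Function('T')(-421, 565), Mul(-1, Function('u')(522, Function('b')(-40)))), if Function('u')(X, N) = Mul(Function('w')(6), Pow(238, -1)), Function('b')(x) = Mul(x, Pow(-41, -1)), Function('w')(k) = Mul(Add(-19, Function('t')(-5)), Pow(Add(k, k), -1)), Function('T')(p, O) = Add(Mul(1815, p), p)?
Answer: Rational(-272939350, 357) ≈ -7.6454e+5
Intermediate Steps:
Function('t')(l) = 3
Function('T')(p, O) = Mul(1816, p)
Function('w')(k) = Mul(-8, Pow(k, -1)) (Function('w')(k) = Mul(Add(-19, 3), Pow(Add(k, k), -1)) = Mul(-16, Pow(Mul(2, k), -1)) = Mul(-16, Mul(Rational(1, 2), Pow(k, -1))) = Mul(-8, Pow(k, -1)))
Function('b')(x) = Mul(Rational(-1, 41), x) (Function('b')(x) = Mul(x, Rational(-1, 41)) = Mul(Rational(-1, 41), x))
Function('u')(X, N) = Rational(-2, 357) (Function('u')(X, N) = Mul(Mul(-8, Pow(6, -1)), Pow(238, -1)) = Mul(Mul(-8, Rational(1, 6)), Rational(1, 238)) = Mul(Rational(-4, 3), Rational(1, 238)) = Rational(-2, 357))
Add(Function('T')(-421, 565), Mul(-1, Function('u')(522, Function('b')(-40)))) = Add(Mul(1816, -421), Mul(-1, Rational(-2, 357))) = Add(-764536, Rational(2, 357)) = Rational(-272939350, 357)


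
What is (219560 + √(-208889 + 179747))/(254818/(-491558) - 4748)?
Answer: -53963237240/1167086101 - 737337*I*√3238/1167086101 ≈ -46.238 - 0.03595*I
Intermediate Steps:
(219560 + √(-208889 + 179747))/(254818/(-491558) - 4748) = (219560 + √(-29142))/(254818*(-1/491558) - 4748) = (219560 + 3*I*√3238)/(-127409/245779 - 4748) = (219560 + 3*I*√3238)/(-1167086101/245779) = (219560 + 3*I*√3238)*(-245779/1167086101) = -53963237240/1167086101 - 737337*I*√3238/1167086101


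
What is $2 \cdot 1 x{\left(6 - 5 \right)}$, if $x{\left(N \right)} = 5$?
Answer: $10$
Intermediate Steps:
$2 \cdot 1 x{\left(6 - 5 \right)} = 2 \cdot 1 \cdot 5 = 2 \cdot 5 = 10$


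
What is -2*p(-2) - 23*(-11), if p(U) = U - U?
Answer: 253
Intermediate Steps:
p(U) = 0
-2*p(-2) - 23*(-11) = -2*0 - 23*(-11) = 0 + 253 = 253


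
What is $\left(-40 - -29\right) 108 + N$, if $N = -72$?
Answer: $-1260$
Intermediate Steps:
$\left(-40 - -29\right) 108 + N = \left(-40 - -29\right) 108 - 72 = \left(-40 + 29\right) 108 - 72 = \left(-11\right) 108 - 72 = -1188 - 72 = -1260$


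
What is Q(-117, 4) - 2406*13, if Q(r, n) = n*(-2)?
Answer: -31286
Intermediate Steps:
Q(r, n) = -2*n
Q(-117, 4) - 2406*13 = -2*4 - 2406*13 = -8 - 1*31278 = -8 - 31278 = -31286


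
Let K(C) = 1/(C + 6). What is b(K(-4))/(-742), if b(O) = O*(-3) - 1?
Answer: 5/1484 ≈ 0.0033693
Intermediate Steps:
K(C) = 1/(6 + C)
b(O) = -1 - 3*O (b(O) = -3*O - 1 = -1 - 3*O)
b(K(-4))/(-742) = (-1 - 3/(6 - 4))/(-742) = (-1 - 3/2)*(-1/742) = -5/2*(-1/742) = 5/1484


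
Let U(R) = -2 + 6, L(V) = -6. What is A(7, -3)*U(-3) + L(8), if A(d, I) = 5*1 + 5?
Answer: 34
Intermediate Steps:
U(R) = 4
A(d, I) = 10 (A(d, I) = 5 + 5 = 10)
A(7, -3)*U(-3) + L(8) = 10*4 - 6 = 40 - 6 = 34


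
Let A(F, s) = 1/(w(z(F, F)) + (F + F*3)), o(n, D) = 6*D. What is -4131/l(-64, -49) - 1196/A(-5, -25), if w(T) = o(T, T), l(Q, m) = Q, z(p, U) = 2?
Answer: 616483/64 ≈ 9632.5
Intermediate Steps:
w(T) = 6*T
A(F, s) = 1/(12 + 4*F) (A(F, s) = 1/(6*2 + (F + F*3)) = 1/(12 + (F + 3*F)) = 1/(12 + 4*F))
-4131/l(-64, -49) - 1196/A(-5, -25) = -4131/(-64) - 1196/(1/(4*(3 - 5))) = -4131*(-1/64) - 1196/((1/4)/(-2)) = 4131/64 - 1196/((1/4)*(-1/2)) = 4131/64 - 1196/(-1/8) = 4131/64 - 1196*(-8) = 4131/64 + 9568 = 616483/64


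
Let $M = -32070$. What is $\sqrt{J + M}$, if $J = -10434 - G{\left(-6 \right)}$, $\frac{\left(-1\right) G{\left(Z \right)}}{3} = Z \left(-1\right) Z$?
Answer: $2 i \sqrt{10653} \approx 206.43 i$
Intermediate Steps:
$G{\left(Z \right)} = 3 Z^{2}$ ($G{\left(Z \right)} = - 3 Z \left(-1\right) Z = - 3 - Z Z = - 3 \left(- Z^{2}\right) = 3 Z^{2}$)
$J = -10542$ ($J = -10434 - 3 \left(-6\right)^{2} = -10434 - 3 \cdot 36 = -10434 - 108 = -10542$)
$\sqrt{J + M} = \sqrt{-10542 - 32070} = \sqrt{-42612} = 2 i \sqrt{10653}$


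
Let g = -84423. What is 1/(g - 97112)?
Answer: -1/181535 ≈ -5.5086e-6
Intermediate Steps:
1/(g - 97112) = 1/(-84423 - 97112) = 1/(-181535) = -1/181535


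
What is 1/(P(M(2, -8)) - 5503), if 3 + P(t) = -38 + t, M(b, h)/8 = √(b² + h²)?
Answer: -693/3841448 - √17/1920724 ≈ -0.00018255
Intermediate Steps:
M(b, h) = 8*√(b² + h²)
P(t) = -41 + t (P(t) = -3 + (-38 + t) = -41 + t)
1/(P(M(2, -8)) - 5503) = 1/((-41 + 8*√(2² + (-8)²)) - 5503) = 1/((-41 + 8*√(4 + 64)) - 5503) = 1/((-41 + 8*√68) - 5503) = 1/((-41 + 8*(2*√17)) - 5503) = 1/((-41 + 16*√17) - 5503) = 1/(-5544 + 16*√17)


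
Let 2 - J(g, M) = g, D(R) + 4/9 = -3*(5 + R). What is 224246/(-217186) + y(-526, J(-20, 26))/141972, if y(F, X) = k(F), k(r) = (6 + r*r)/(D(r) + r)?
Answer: -24705276147515/23971122663214 ≈ -1.0306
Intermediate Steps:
D(R) = -139/9 - 3*R (D(R) = -4/9 - 3*(5 + R) = -4/9 + (-15 - 3*R) = -139/9 - 3*R)
J(g, M) = 2 - g
k(r) = (6 + r²)/(-139/9 - 2*r) (k(r) = (6 + r*r)/((-139/9 - 3*r) + r) = (6 + r²)/(-139/9 - 2*r))
y(F, X) = 9*(-6 - F²)/(139 + 18*F)
224246/(-217186) + y(-526, J(-20, 26))/141972 = 224246/(-217186) + (9*(-6 - 1*(-526)²)/(139 + 18*(-526)))/141972 = 224246*(-1/217186) + (9*(-6 - 1*276676)/(139 - 9468))*(1/141972) = -112123/108593 + (9*(-6 - 276676)/(-9329))*(1/141972) = -112123/108593 + (9*(-1/9329)*(-276682))*(1/141972) = -112123/108593 + (2490138/9329)*(1/141972) = -112123/108593 + 415023/220742798 = -24705276147515/23971122663214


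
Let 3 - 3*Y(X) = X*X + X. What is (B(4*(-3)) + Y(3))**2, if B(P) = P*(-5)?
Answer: 3249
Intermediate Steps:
B(P) = -5*P
Y(X) = 1 - X/3 - X**2/3 (Y(X) = 1 - (X*X + X)/3 = 1 - (X**2 + X)/3 = 1 - (X + X**2)/3 = 1 + (-X/3 - X**2/3) = 1 - X/3 - X**2/3)
(B(4*(-3)) + Y(3))**2 = (-20*(-3) + (1 - 1/3*3 - 1/3*3**2))**2 = (-5*(-12) + (1 - 1 - 1/3*9))**2 = (60 + (1 - 1 - 3))**2 = (60 - 3)**2 = 57**2 = 3249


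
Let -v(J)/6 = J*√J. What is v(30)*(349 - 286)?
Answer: -11340*√30 ≈ -62112.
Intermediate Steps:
v(J) = -6*J^(3/2) (v(J) = -6*J*√J = -6*J^(3/2))
v(30)*(349 - 286) = (-180*√30)*(349 - 286) = -180*√30*63 = -11340*√30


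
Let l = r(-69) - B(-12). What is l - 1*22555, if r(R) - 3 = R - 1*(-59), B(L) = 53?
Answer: -22615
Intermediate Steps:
r(R) = 62 + R (r(R) = 3 + (R - 1*(-59)) = 3 + (R + 59) = 3 + (59 + R) = 62 + R)
l = -60 (l = (62 - 69) - 1*53 = -7 - 53 = -60)
l - 1*22555 = -60 - 1*22555 = -60 - 22555 = -22615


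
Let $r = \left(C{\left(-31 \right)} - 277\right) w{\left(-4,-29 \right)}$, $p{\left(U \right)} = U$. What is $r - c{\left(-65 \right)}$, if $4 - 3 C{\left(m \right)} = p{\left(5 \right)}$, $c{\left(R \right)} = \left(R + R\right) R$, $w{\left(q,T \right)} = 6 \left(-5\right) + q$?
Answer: $\frac{2938}{3} \approx 979.33$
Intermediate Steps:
$w{\left(q,T \right)} = -30 + q$
$c{\left(R \right)} = 2 R^{2}$ ($c{\left(R \right)} = 2 R R = 2 R^{2}$)
$C{\left(m \right)} = - \frac{1}{3}$ ($C{\left(m \right)} = \frac{4}{3} - \frac{5}{3} = - \frac{1}{3}$)
$r = \frac{28288}{3}$ ($r = \left(- \frac{1}{3} - 277\right) \left(-30 - 4\right) = \left(- \frac{832}{3}\right) \left(-34\right) = \frac{28288}{3} \approx 9429.3$)
$r - c{\left(-65 \right)} = \frac{28288}{3} - 2 \left(-65\right)^{2} = \frac{28288}{3} - 2 \cdot 4225 = \frac{28288}{3} - 8450 = \frac{2938}{3}$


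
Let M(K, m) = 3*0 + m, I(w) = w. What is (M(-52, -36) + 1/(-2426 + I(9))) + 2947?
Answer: 7035886/2417 ≈ 2911.0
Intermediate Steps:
M(K, m) = m (M(K, m) = 0 + m = m)
(M(-52, -36) + 1/(-2426 + I(9))) + 2947 = (-36 + 1/(-2426 + 9)) + 2947 = (-36 + 1/(-2417)) + 2947 = (-36 - 1/2417) + 2947 = -87013/2417 + 2947 = 7035886/2417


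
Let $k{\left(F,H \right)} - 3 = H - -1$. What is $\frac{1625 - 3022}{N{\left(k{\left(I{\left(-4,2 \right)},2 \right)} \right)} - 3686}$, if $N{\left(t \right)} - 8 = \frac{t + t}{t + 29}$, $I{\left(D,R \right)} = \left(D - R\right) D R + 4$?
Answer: $\frac{48895}{128718} \approx 0.37986$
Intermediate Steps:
$I{\left(D,R \right)} = 4 + D R \left(D - R\right)$ ($I{\left(D,R \right)} = D \left(D - R\right) R + 4 = D R \left(D - R\right) + 4 = 4 + D R \left(D - R\right)$)
$k{\left(F,H \right)} = 4 + H$ ($k{\left(F,H \right)} = 3 + \left(H - -1\right) = 3 + \left(H + 1\right) = 3 + \left(1 + H\right) = 4 + H$)
$N{\left(t \right)} = 8 + \frac{2 t}{29 + t}$ ($N{\left(t \right)} = 8 + \frac{t + t}{t + 29} = 8 + \frac{2 t}{29 + t}$)
$\frac{1625 - 3022}{N{\left(k{\left(I{\left(-4,2 \right)},2 \right)} \right)} - 3686} = \frac{1625 - 3022}{\frac{2 \left(116 + 5 \left(4 + 2\right)\right)}{29 + \left(4 + 2\right)} - 3686} = - \frac{1397}{\frac{2 \left(116 + 5 \cdot 6\right)}{29 + 6} - 3686} = - \frac{1397}{\frac{2 \left(116 + 30\right)}{35} - 3686} = - \frac{1397}{2 \cdot \frac{1}{35} \cdot 146 - 3686} = - \frac{1397}{\frac{292}{35} - 3686} = - \frac{1397}{- \frac{128718}{35}} = \left(-1397\right) \left(- \frac{35}{128718}\right) = \frac{48895}{128718}$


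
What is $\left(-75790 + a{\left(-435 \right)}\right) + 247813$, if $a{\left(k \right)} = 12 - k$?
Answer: $172470$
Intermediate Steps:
$\left(-75790 + a{\left(-435 \right)}\right) + 247813 = \left(-75790 + \left(12 - -435\right)\right) + 247813 = \left(-75790 + \left(12 + 435\right)\right) + 247813 = \left(-75790 + 447\right) + 247813 = -75343 + 247813 = 172470$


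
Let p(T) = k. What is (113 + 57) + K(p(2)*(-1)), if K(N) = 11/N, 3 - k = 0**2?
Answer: 499/3 ≈ 166.33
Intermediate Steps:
k = 3 (k = 3 - 1*0**2 = 3 - 1*0 = 3 + 0 = 3)
p(T) = 3
(113 + 57) + K(p(2)*(-1)) = (113 + 57) + 11/((3*(-1))) = 170 + 11/(-3) = 170 + 11*(-1/3) = 170 - 11/3 = 499/3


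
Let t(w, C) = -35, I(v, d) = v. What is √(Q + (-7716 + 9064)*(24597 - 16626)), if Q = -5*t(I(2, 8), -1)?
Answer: √10745083 ≈ 3278.0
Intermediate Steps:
Q = 175 (Q = -5*(-35) = 175)
√(Q + (-7716 + 9064)*(24597 - 16626)) = √(175 + (-7716 + 9064)*(24597 - 16626)) = √(175 + 1348*7971) = √(175 + 10744908) = √10745083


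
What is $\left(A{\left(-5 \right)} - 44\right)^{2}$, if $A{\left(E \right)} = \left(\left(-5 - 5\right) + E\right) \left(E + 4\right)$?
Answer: $841$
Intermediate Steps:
$A{\left(E \right)} = \left(-10 + E\right) \left(4 + E\right)$ ($A{\left(E \right)} = \left(\left(-5 - 5\right) + E\right) \left(4 + E\right) = \left(-10 + E\right) \left(4 + E\right)$)
$\left(A{\left(-5 \right)} - 44\right)^{2} = \left(\left(-40 + \left(-5\right)^{2} - -30\right) - 44\right)^{2} = \left(\left(-40 + 25 + 30\right) - 44\right)^{2} = \left(15 - 44\right)^{2} = \left(-29\right)^{2} = 841$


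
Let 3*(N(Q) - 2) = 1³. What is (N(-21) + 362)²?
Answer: 1194649/9 ≈ 1.3274e+5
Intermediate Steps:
N(Q) = 7/3 (N(Q) = 2 + (⅓)*1³ = 2 + (⅓)*1 = 2 + ⅓ = 7/3)
(N(-21) + 362)² = (7/3 + 362)² = (1093/3)² = 1194649/9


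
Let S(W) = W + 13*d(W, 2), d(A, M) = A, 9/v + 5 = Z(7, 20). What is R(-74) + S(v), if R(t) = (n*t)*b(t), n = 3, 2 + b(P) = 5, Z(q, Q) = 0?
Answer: -3456/5 ≈ -691.20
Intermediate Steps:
v = -9/5 (v = 9/(-5 + 0) = 9/(-5) = 9*(-1/5) = -9/5 ≈ -1.8000)
b(P) = 3 (b(P) = -2 + 5 = 3)
R(t) = 9*t (R(t) = (3*t)*3 = 9*t)
S(W) = 14*W (S(W) = W + 13*W = 14*W)
R(-74) + S(v) = 9*(-74) + 14*(-9/5) = -666 - 126/5 = -3456/5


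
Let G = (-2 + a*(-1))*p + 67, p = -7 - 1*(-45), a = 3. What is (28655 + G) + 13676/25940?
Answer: 185033439/6485 ≈ 28533.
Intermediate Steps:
p = 38 (p = -7 + 45 = 38)
G = -123 (G = (-2 + 3*(-1))*38 + 67 = (-2 - 3)*38 + 67 = -5*38 + 67 = -190 + 67 = -123)
(28655 + G) + 13676/25940 = (28655 - 123) + 13676/25940 = 28532 + 13676*(1/25940) = 28532 + 3419/6485 = 185033439/6485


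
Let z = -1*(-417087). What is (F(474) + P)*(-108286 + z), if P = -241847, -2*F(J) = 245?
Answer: -149440847139/2 ≈ -7.4720e+10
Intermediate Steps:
z = 417087
F(J) = -245/2 (F(J) = -1/2*245 = -245/2)
(F(474) + P)*(-108286 + z) = (-245/2 - 241847)*(-108286 + 417087) = -483939/2*308801 = -149440847139/2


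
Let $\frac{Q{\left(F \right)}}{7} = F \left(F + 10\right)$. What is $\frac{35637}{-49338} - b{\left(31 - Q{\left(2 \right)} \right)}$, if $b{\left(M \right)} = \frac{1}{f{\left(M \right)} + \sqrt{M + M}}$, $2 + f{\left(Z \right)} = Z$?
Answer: $- \frac{230483011}{322259370} + \frac{i \sqrt{274}}{19595} \approx -0.71521 + 0.00084475 i$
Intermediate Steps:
$Q{\left(F \right)} = 7 F \left(10 + F\right)$ ($Q{\left(F \right)} = 7 F \left(F + 10\right) = 7 F \left(10 + F\right)$)
$f{\left(Z \right)} = -2 + Z$
$b{\left(M \right)} = \frac{1}{-2 + M + \sqrt{2} \sqrt{M}}$ ($b{\left(M \right)} = \frac{1}{\left(-2 + M\right) + \sqrt{M + M}} = \frac{1}{\left(-2 + M\right) + \sqrt{2 M}} = \frac{1}{\left(-2 + M\right) + \sqrt{2} \sqrt{M}} = \frac{1}{-2 + M + \sqrt{2} \sqrt{M}}$)
$\frac{35637}{-49338} - b{\left(31 - Q{\left(2 \right)} \right)} = \frac{35637}{-49338} - \frac{1}{-2 + \left(31 - 7 \cdot 2 \left(10 + 2\right)\right) + \sqrt{2} \sqrt{31 - 7 \cdot 2 \left(10 + 2\right)}} = 35637 \left(- \frac{1}{49338}\right) - \frac{1}{-2 + \left(31 - 7 \cdot 2 \cdot 12\right) + \sqrt{2} \sqrt{31 - 7 \cdot 2 \cdot 12}} = - \frac{11879}{16446} - \frac{1}{-2 + \left(31 - 168\right) + \sqrt{2} \sqrt{31 - 168}} = - \frac{11879}{16446} - \frac{1}{-2 - 137 + \sqrt{2} \sqrt{-137}} = - \frac{11879}{16446} - \frac{1}{-2 - 137 + \sqrt{2} i \sqrt{137}} = - \frac{11879}{16446} - \frac{1}{-2 - 137 + i \sqrt{274}} = - \frac{11879}{16446} - \frac{1}{-139 + i \sqrt{274}}$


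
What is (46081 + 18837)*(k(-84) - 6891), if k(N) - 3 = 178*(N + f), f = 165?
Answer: 488832540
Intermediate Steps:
k(N) = 29373 + 178*N (k(N) = 3 + 178*(N + 165) = 3 + 178*(165 + N) = 3 + (29370 + 178*N) = 29373 + 178*N)
(46081 + 18837)*(k(-84) - 6891) = (46081 + 18837)*((29373 + 178*(-84)) - 6891) = 64918*((29373 - 14952) - 6891) = 64918*(14421 - 6891) = 64918*7530 = 488832540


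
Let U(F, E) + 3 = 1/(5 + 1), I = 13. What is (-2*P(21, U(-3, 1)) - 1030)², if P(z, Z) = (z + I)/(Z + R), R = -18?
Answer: 16471668964/15625 ≈ 1.0542e+6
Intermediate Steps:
U(F, E) = -17/6 (U(F, E) = -3 + 1/(5 + 1) = -3 + 1/6 = -3 + ⅙ = -17/6)
P(z, Z) = (13 + z)/(-18 + Z) (P(z, Z) = (z + 13)/(Z - 18) = (13 + z)/(-18 + Z))
(-2*P(21, U(-3, 1)) - 1030)² = (-2*(13 + 21)/(-18 - 17/6) - 1030)² = (-2*34/(-125/6) - 1030)² = (-(-12)*34/125 - 1030)² = (-2*(-204/125) - 1030)² = (408/125 - 1030)² = (-128342/125)² = 16471668964/15625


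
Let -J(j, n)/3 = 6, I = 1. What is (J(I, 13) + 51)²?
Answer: 1089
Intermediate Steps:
J(j, n) = -18 (J(j, n) = -3*6 = -18)
(J(I, 13) + 51)² = (-18 + 51)² = 33² = 1089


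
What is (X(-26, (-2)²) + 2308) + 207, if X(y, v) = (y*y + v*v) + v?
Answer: 3211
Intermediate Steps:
X(y, v) = v + v² + y² (X(y, v) = (y² + v²) + v = (v² + y²) + v = v + v² + y²)
(X(-26, (-2)²) + 2308) + 207 = (((-2)² + ((-2)²)² + (-26)²) + 2308) + 207 = ((4 + 4² + 676) + 2308) + 207 = ((4 + 16 + 676) + 2308) + 207 = (696 + 2308) + 207 = 3004 + 207 = 3211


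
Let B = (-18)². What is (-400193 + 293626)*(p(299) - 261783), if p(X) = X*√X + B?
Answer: 27862901253 - 31863533*√299 ≈ 2.7312e+10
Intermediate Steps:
B = 324
p(X) = 324 + X^(3/2) (p(X) = X*√X + 324 = X^(3/2) + 324 = 324 + X^(3/2))
(-400193 + 293626)*(p(299) - 261783) = (-400193 + 293626)*((324 + 299^(3/2)) - 261783) = -106567*((324 + 299*√299) - 261783) = -106567*(-261459 + 299*√299) = 27862901253 - 31863533*√299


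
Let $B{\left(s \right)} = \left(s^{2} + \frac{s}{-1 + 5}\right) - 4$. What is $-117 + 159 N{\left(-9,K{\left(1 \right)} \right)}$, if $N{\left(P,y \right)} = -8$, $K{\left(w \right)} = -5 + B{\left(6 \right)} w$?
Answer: $-1389$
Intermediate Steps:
$B{\left(s \right)} = -4 + s^{2} + \frac{s}{4}$ ($B{\left(s \right)} = \left(s^{2} + \frac{s}{4}\right) - 4 = -4 + s^{2} + \frac{s}{4}$)
$K{\left(w \right)} = -5 + \frac{67 w}{2}$ ($K{\left(w \right)} = -5 + \left(-4 + 6^{2} + \frac{1}{4} \cdot 6\right) w = -5 + \left(-4 + 36 + \frac{3}{2}\right) w = -5 + \frac{67 w}{2}$)
$-117 + 159 N{\left(-9,K{\left(1 \right)} \right)} = -117 + 159 \left(-8\right) = -117 - 1272 = -1389$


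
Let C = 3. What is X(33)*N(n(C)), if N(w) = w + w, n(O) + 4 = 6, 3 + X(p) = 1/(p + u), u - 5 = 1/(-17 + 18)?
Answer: -464/39 ≈ -11.897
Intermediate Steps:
u = 6 (u = 5 + 1/(-17 + 18) = 5 + 1/1 = 5 + 1 = 6)
X(p) = -3 + 1/(6 + p) (X(p) = -3 + 1/(p + 6) = -3 + 1/(6 + p))
n(O) = 2 (n(O) = -4 + 6 = 2)
N(w) = 2*w
X(33)*N(n(C)) = ((-17 - 3*33)/(6 + 33))*(2*2) = ((-17 - 99)/39)*4 = ((1/39)*(-116))*4 = -116/39*4 = -464/39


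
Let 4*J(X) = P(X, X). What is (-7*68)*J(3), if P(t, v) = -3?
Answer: 357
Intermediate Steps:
J(X) = -3/4 (J(X) = (1/4)*(-3) = -3/4)
(-7*68)*J(3) = -7*68*(-3/4) = -476*(-3/4) = 357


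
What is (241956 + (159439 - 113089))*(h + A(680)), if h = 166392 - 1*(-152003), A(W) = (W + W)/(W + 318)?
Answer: 45805995294210/499 ≈ 9.1796e+10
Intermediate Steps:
A(W) = 2*W/(318 + W) (A(W) = (2*W)/(318 + W) = 2*W/(318 + W))
h = 318395 (h = 166392 + 152003 = 318395)
(241956 + (159439 - 113089))*(h + A(680)) = (241956 + (159439 - 113089))*(318395 + 2*680/(318 + 680)) = (241956 + 46350)*(318395 + 2*680/998) = 288306*(318395 + 2*680*(1/998)) = 288306*(318395 + 680/499) = 288306*(158879785/499) = 45805995294210/499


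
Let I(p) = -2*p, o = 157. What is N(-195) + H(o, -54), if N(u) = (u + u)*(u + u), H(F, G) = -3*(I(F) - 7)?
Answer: 153063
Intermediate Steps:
H(F, G) = 21 + 6*F (H(F, G) = -3*(-2*F - 7) = -3*(-7 - 2*F) = 21 + 6*F)
N(u) = 4*u² (N(u) = (2*u)*(2*u) = 4*u²)
N(-195) + H(o, -54) = 4*(-195)² + (21 + 6*157) = 4*38025 + (21 + 942) = 152100 + 963 = 153063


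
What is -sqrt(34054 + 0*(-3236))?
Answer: -sqrt(34054) ≈ -184.54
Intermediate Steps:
-sqrt(34054 + 0*(-3236)) = -sqrt(34054 + 0) = -sqrt(34054)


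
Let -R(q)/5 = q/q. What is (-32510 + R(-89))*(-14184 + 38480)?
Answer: -789984440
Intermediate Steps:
R(q) = -5 (R(q) = -5*q/q = -5*1 = -5)
(-32510 + R(-89))*(-14184 + 38480) = (-32510 - 5)*(-14184 + 38480) = -32515*24296 = -789984440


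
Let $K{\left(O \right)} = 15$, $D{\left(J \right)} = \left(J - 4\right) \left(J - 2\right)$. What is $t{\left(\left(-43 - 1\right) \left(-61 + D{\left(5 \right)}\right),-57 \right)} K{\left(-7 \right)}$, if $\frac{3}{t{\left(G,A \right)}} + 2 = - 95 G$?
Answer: $- \frac{5}{26938} \approx -0.00018561$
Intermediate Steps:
$D{\left(J \right)} = \left(-4 + J\right) \left(-2 + J\right)$
$t{\left(G,A \right)} = \frac{3}{-2 - 95 G}$
$t{\left(\left(-43 - 1\right) \left(-61 + D{\left(5 \right)}\right),-57 \right)} K{\left(-7 \right)} = - \frac{3}{2 + 95 \left(-43 - 1\right) \left(-61 + \left(8 + 5^{2} - 30\right)\right)} 15 = - \frac{3}{2 + 95 \left(- 44 \left(-61 + \left(8 + 25 - 30\right)\right)\right)} 15 = - \frac{3}{2 + 95 \left(- 44 \left(-61 + 3\right)\right)} 15 = - \frac{3}{2 + 95 \left(\left(-44\right) \left(-58\right)\right)} 15 = - \frac{3}{2 + 95 \cdot 2552} \cdot 15 = - \frac{3}{2 + 242440} \cdot 15 = - \frac{3}{242442} \cdot 15 = \left(-3\right) \frac{1}{242442} \cdot 15 = \left(- \frac{1}{80814}\right) 15 = - \frac{5}{26938}$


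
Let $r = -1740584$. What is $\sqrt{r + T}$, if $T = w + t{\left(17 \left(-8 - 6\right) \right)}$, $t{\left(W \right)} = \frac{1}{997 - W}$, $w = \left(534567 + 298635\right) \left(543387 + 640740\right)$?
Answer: $\frac{\sqrt{1504810235636666985}}{1235} \approx 9.9329 \cdot 10^{5}$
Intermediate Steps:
$w = 986616984654$ ($w = 833202 \cdot 1184127 = 986616984654$)
$T = \frac{1218471976047691}{1235}$ ($T = 986616984654 - \frac{1}{-997 + 17 \left(-8 - 6\right)} = 986616984654 - \frac{1}{-997 + 17 \left(-14\right)} = 986616984654 - \frac{1}{-997 - 238} = 986616984654 - \frac{1}{-1235} = 986616984654 - - \frac{1}{1235} = 986616984654 + \frac{1}{1235} = \frac{1218471976047691}{1235} \approx 9.8662 \cdot 10^{11}$)
$\sqrt{r + T} = \sqrt{-1740584 + \frac{1218471976047691}{1235}} = \sqrt{\frac{1218469826426451}{1235}} = \frac{\sqrt{1504810235636666985}}{1235}$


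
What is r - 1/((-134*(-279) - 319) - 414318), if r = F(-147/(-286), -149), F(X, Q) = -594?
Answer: -224087093/377251 ≈ -594.00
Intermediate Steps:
r = -594
r - 1/((-134*(-279) - 319) - 414318) = -594 - 1/((-134*(-279) - 319) - 414318) = -594 - 1/((37386 - 319) - 414318) = -594 - 1/(37067 - 414318) = -594 - 1/(-377251) = -594 - 1*(-1/377251) = -594 + 1/377251 = -224087093/377251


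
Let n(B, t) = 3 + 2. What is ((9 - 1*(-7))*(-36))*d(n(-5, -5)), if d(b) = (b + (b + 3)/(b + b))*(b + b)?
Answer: -33408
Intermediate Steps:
n(B, t) = 5
d(b) = 2*b*(b + (3 + b)/(2*b)) (d(b) = (b + (3 + b)/((2*b)))*(2*b) = (b + (3 + b)*(1/(2*b)))*(2*b) = (b + (3 + b)/(2*b))*(2*b) = 2*b*(b + (3 + b)/(2*b)))
((9 - 1*(-7))*(-36))*d(n(-5, -5)) = ((9 - 1*(-7))*(-36))*(3 + 5 + 2*5²) = ((9 + 7)*(-36))*(3 + 5 + 2*25) = (16*(-36))*(3 + 5 + 50) = -576*58 = -33408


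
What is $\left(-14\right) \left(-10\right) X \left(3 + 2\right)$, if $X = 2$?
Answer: $1400$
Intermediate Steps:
$\left(-14\right) \left(-10\right) X \left(3 + 2\right) = \left(-14\right) \left(-10\right) 2 \left(3 + 2\right) = 140 \cdot 2 \cdot 5 = 140 \cdot 10 = 1400$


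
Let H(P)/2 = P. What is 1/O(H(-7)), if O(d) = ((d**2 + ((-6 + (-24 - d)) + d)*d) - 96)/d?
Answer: -7/260 ≈ -0.026923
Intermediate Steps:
H(P) = 2*P
O(d) = (-96 + d**2 - 30*d)/d (O(d) = ((d**2 + ((-30 - d) + d)*d) - 96)/d = ((d**2 - 30*d) - 96)/d = (-96 + d**2 - 30*d)/d)
1/O(H(-7)) = 1/(-30 + 2*(-7) - 96/(2*(-7))) = 1/(-30 - 14 - 96/(-14)) = 1/(-30 - 14 - 96*(-1/14)) = 1/(-30 - 14 + 48/7) = 1/(-260/7) = -7/260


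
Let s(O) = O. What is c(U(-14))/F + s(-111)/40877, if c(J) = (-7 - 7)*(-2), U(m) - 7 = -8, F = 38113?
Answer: -3085987/1557945101 ≈ -0.0019808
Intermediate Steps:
U(m) = -1 (U(m) = 7 - 8 = -1)
c(J) = 28 (c(J) = -14*(-2) = 28)
c(U(-14))/F + s(-111)/40877 = 28/38113 - 111/40877 = -3085987/1557945101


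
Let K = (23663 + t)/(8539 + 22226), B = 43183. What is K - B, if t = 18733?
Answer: -442827533/10255 ≈ -43182.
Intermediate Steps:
K = 14132/10255 (K = (23663 + 18733)/(8539 + 22226) = 42396/30765 = 42396*(1/30765) = 14132/10255 ≈ 1.3781)
K - B = 14132/10255 - 1*43183 = 14132/10255 - 43183 = -442827533/10255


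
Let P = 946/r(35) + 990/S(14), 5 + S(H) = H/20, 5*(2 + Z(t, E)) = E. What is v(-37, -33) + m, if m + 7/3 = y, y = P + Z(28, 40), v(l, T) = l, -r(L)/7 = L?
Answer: -8452034/31605 ≈ -267.43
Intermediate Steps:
r(L) = -7*L
Z(t, E) = -2 + E/5
S(H) = -5 + H/20
P = -2466178/10535 (P = 946/((-7*35)) + 990/(-5 + (1/20)*14) = 946/(-245) + 990/(-5 + 7/10) = 946*(-1/245) + 990/(-43/10) = -946/245 + 990*(-10/43) = -946/245 - 9900/43 = -2466178/10535 ≈ -234.09)
y = -2402968/10535 (y = -2466178/10535 + (-2 + (⅕)*40) = -2466178/10535 + (-2 + 8) = -2466178/10535 + 6 = -2402968/10535 ≈ -228.09)
m = -7282649/31605 (m = -7/3 - 2402968/10535 = -7282649/31605 ≈ -230.43)
v(-37, -33) + m = -37 - 7282649/31605 = -8452034/31605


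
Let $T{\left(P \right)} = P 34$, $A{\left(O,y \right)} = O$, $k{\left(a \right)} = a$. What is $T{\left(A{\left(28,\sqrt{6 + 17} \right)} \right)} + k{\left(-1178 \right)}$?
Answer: $-226$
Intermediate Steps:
$T{\left(P \right)} = 34 P$
$T{\left(A{\left(28,\sqrt{6 + 17} \right)} \right)} + k{\left(-1178 \right)} = 34 \cdot 28 - 1178 = 952 - 1178 = -226$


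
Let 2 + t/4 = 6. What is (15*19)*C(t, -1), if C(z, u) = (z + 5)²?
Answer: 125685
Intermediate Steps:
t = 16 (t = -8 + 4*6 = -8 + 24 = 16)
C(z, u) = (5 + z)²
(15*19)*C(t, -1) = (15*19)*(5 + 16)² = 285*21² = 285*441 = 125685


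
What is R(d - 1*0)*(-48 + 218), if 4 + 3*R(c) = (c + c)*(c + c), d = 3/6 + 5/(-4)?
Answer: -595/6 ≈ -99.167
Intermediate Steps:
d = -3/4 (d = 3*(1/6) + 5*(-1/4) = 1/2 - 5/4 = -3/4 ≈ -0.75000)
R(c) = -4/3 + 4*c**2/3 (R(c) = -4/3 + ((c + c)*(c + c))/3 = -4/3 + ((2*c)*(2*c))/3 = -4/3 + (4*c**2)/3 = -4/3 + 4*c**2/3)
R(d - 1*0)*(-48 + 218) = (-4/3 + 4*(-3/4 - 1*0)**2/3)*(-48 + 218) = (-4/3 + 4*(-3/4 + 0)**2/3)*170 = (-4/3 + 4*(-3/4)**2/3)*170 = (-4/3 + (4/3)*(9/16))*170 = (-4/3 + 3/4)*170 = -7/12*170 = -595/6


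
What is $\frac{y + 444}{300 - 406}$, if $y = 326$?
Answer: $- \frac{385}{53} \approx -7.2642$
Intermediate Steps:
$\frac{y + 444}{300 - 406} = \frac{326 + 444}{300 - 406} = \frac{770}{-106} = 770 \left(- \frac{1}{106}\right) = - \frac{385}{53}$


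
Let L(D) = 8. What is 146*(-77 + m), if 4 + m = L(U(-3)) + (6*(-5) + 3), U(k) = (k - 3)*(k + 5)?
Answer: -14600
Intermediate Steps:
U(k) = (-3 + k)*(5 + k)
m = -23 (m = -4 + (8 + (6*(-5) + 3)) = -4 + (8 + (-30 + 3)) = -4 + (8 - 27) = -4 - 19 = -23)
146*(-77 + m) = 146*(-77 - 23) = 146*(-100) = -14600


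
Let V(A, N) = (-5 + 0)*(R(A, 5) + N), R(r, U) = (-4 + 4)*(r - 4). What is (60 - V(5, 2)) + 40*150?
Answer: 6070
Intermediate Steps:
R(r, U) = 0 (R(r, U) = 0*(-4 + r) = 0)
V(A, N) = -5*N (V(A, N) = (-5 + 0)*(0 + N) = -5*N)
(60 - V(5, 2)) + 40*150 = (60 - (-5)*2) + 40*150 = (60 - 1*(-10)) + 6000 = (60 + 10) + 6000 = 70 + 6000 = 6070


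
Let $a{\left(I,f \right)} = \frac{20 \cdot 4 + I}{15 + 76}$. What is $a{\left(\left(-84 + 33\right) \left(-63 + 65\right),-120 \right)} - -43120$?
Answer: $\frac{3923898}{91} \approx 43120.0$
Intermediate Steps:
$a{\left(I,f \right)} = \frac{80}{91} + \frac{I}{91}$ ($a{\left(I,f \right)} = \frac{80 + I}{91} = \left(80 + I\right) \frac{1}{91} = \frac{80}{91} + \frac{I}{91}$)
$a{\left(\left(-84 + 33\right) \left(-63 + 65\right),-120 \right)} - -43120 = \left(\frac{80}{91} + \frac{\left(-84 + 33\right) \left(-63 + 65\right)}{91}\right) - -43120 = \left(\frac{80}{91} + \frac{\left(-51\right) 2}{91}\right) + 43120 = \left(\frac{80}{91} + \frac{1}{91} \left(-102\right)\right) + 43120 = \left(\frac{80}{91} - \frac{102}{91}\right) + 43120 = - \frac{22}{91} + 43120 = \frac{3923898}{91}$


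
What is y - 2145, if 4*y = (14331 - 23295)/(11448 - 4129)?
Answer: -15701496/7319 ≈ -2145.3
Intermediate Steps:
y = -2241/7319 (y = ((14331 - 23295)/(11448 - 4129))/4 = (-8964/7319)/4 = (-8964*1/7319)/4 = (¼)*(-8964/7319) = -2241/7319 ≈ -0.30619)
y - 2145 = -2241/7319 - 2145 = -15701496/7319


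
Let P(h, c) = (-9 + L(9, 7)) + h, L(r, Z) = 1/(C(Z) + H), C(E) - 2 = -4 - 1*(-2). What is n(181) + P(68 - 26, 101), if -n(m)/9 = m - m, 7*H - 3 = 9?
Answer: 403/12 ≈ 33.583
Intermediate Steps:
H = 12/7 (H = 3/7 + (1/7)*9 = 3/7 + 9/7 = 12/7 ≈ 1.7143)
C(E) = 0 (C(E) = 2 + (-4 - 1*(-2)) = 2 + (-4 + 2) = 2 - 2 = 0)
n(m) = 0 (n(m) = -9*(m - m) = -9*0 = 0)
L(r, Z) = 7/12 (L(r, Z) = 1/(0 + 12/7) = 1/(12/7) = 7/12)
P(h, c) = -101/12 + h (P(h, c) = (-9 + 7/12) + h = -101/12 + h)
n(181) + P(68 - 26, 101) = 0 + (-101/12 + (68 - 26)) = 0 + (-101/12 + 42) = 0 + 403/12 = 403/12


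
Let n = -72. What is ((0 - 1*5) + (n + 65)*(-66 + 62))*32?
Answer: 736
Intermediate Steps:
((0 - 1*5) + (n + 65)*(-66 + 62))*32 = ((0 - 1*5) + (-72 + 65)*(-66 + 62))*32 = ((0 - 5) - 7*(-4))*32 = (-5 + 28)*32 = 23*32 = 736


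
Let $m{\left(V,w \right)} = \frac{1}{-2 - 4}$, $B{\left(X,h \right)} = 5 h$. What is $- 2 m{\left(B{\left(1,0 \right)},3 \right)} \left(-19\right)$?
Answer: $- \frac{19}{3} \approx -6.3333$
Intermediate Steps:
$m{\left(V,w \right)} = - \frac{1}{6}$ ($m{\left(V,w \right)} = \frac{1}{-6} = - \frac{1}{6}$)
$- 2 m{\left(B{\left(1,0 \right)},3 \right)} \left(-19\right) = \left(-2\right) \left(- \frac{1}{6}\right) \left(-19\right) = \frac{1}{3} \left(-19\right) = - \frac{19}{3}$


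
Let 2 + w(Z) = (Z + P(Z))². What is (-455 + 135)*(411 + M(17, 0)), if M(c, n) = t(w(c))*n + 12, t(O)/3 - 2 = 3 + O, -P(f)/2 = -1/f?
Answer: -135360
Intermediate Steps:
P(f) = 2/f (P(f) = -(-2)/f = 2/f)
w(Z) = -2 + (Z + 2/Z)²
t(O) = 15 + 3*O (t(O) = 6 + 3*(3 + O) = 6 + (9 + 3*O) = 15 + 3*O)
M(c, n) = 12 + n*(21 + 3*c² + 12/c²) (M(c, n) = (15 + 3*(2 + c² + 4/c²))*n + 12 = (15 + (6 + 3*c² + 12/c²))*n + 12 = (21 + 3*c² + 12/c²)*n + 12 = n*(21 + 3*c² + 12/c²) + 12 = 12 + n*(21 + 3*c² + 12/c²))
(-455 + 135)*(411 + M(17, 0)) = (-455 + 135)*(411 + (12 + 9*0 + 3*0*(2 + 17²)²/17²)) = -320*(411 + (12 + 0 + 3*0*(1/289)*(2 + 289)²)) = -320*(411 + (12 + 0 + 3*0*(1/289)*291²)) = -320*(411 + (12 + 0 + 3*0*(1/289)*84681)) = -320*(411 + (12 + 0 + 0)) = -320*(411 + 12) = -320*423 = -135360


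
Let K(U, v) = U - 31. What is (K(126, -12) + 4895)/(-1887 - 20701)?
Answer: -2495/11294 ≈ -0.22091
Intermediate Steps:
K(U, v) = -31 + U
(K(126, -12) + 4895)/(-1887 - 20701) = ((-31 + 126) + 4895)/(-1887 - 20701) = (95 + 4895)/(-22588) = 4990*(-1/22588) = -2495/11294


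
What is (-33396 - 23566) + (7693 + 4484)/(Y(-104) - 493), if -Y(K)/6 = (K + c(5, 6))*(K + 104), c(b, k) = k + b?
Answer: -28094443/493 ≈ -56987.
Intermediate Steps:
c(b, k) = b + k
Y(K) = -6*(11 + K)*(104 + K) (Y(K) = -6*(K + (5 + 6))*(K + 104) = -6*(K + 11)*(104 + K) = -6*(11 + K)*(104 + K))
(-33396 - 23566) + (7693 + 4484)/(Y(-104) - 493) = (-33396 - 23566) + (7693 + 4484)/((-6864 - 690*(-104) - 6*(-104)²) - 493) = -56962 + 12177/((-6864 + 71760 - 6*10816) - 493) = -56962 + 12177/((-6864 + 71760 - 64896) - 493) = -56962 + 12177/(0 - 493) = -56962 + 12177/(-493) = -56962 + 12177*(-1/493) = -56962 - 12177/493 = -28094443/493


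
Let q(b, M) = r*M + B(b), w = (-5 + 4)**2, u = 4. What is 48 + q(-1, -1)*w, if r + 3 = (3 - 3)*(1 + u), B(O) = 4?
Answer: 55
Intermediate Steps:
r = -3 (r = -3 + (3 - 3)*(1 + 4) = -3 + 0*5 = -3 + 0 = -3)
w = 1 (w = (-1)**2 = 1)
q(b, M) = 4 - 3*M (q(b, M) = -3*M + 4 = 4 - 3*M)
48 + q(-1, -1)*w = 48 + (4 - 3*(-1))*1 = 48 + (4 + 3)*1 = 48 + 7*1 = 48 + 7 = 55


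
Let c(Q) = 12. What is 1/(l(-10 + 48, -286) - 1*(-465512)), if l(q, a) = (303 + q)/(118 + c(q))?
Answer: 130/60516901 ≈ 2.1482e-6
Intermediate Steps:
l(q, a) = 303/130 + q/130 (l(q, a) = (303 + q)/(118 + 12) = (303 + q)/130 = (303 + q)*(1/130) = 303/130 + q/130)
1/(l(-10 + 48, -286) - 1*(-465512)) = 1/((303/130 + (-10 + 48)/130) - 1*(-465512)) = 1/((303/130 + (1/130)*38) + 465512) = 1/((303/130 + 19/65) + 465512) = 1/(341/130 + 465512) = 1/(60516901/130) = 130/60516901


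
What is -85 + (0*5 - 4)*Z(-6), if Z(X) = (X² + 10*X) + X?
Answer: 35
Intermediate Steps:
Z(X) = X² + 11*X
-85 + (0*5 - 4)*Z(-6) = -85 + (0*5 - 4)*(-6*(11 - 6)) = -85 + (0 - 4)*(-6*5) = -85 - 4*(-30) = -85 + 120 = 35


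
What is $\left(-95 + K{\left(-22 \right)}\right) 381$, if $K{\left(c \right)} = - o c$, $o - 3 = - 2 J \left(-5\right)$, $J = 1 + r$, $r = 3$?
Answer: $324231$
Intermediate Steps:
$J = 4$ ($J = 1 + 3 = 4$)
$o = 43$ ($o = 3 + \left(-2\right) 4 \left(-5\right) = 3 - -40 = 3 + 40 = 43$)
$K{\left(c \right)} = - 43 c$ ($K{\left(c \right)} = \left(-1\right) 43 c = - 43 c$)
$\left(-95 + K{\left(-22 \right)}\right) 381 = \left(-95 - -946\right) 381 = \left(-95 + 946\right) 381 = 851 \cdot 381 = 324231$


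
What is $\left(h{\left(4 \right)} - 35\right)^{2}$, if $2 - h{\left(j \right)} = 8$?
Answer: $1681$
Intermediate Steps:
$h{\left(j \right)} = -6$ ($h{\left(j \right)} = 2 - 8 = -6$)
$\left(h{\left(4 \right)} - 35\right)^{2} = \left(-6 - 35\right)^{2} = \left(-41\right)^{2} = 1681$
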